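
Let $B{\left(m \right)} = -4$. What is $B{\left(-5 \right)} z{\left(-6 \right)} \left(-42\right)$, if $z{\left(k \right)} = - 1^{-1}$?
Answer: $-168$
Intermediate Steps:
$z{\left(k \right)} = -1$ ($z{\left(k \right)} = \left(-1\right) 1 = -1$)
$B{\left(-5 \right)} z{\left(-6 \right)} \left(-42\right) = \left(-4\right) \left(-1\right) \left(-42\right) = 4 \left(-42\right) = -168$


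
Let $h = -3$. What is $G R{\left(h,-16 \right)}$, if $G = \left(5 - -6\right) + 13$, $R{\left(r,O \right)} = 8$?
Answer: $192$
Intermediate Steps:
$G = 24$ ($G = \left(5 + 6\right) + 13 = 11 + 13 = 24$)
$G R{\left(h,-16 \right)} = 24 \cdot 8 = 192$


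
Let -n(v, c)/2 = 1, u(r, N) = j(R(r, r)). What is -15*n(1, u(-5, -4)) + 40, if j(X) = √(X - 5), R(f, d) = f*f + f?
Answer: 70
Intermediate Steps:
R(f, d) = f + f² (R(f, d) = f² + f = f + f²)
j(X) = √(-5 + X)
u(r, N) = √(-5 + r*(1 + r))
n(v, c) = -2 (n(v, c) = -2*1 = -2)
-15*n(1, u(-5, -4)) + 40 = -15*(-2) + 40 = 30 + 40 = 70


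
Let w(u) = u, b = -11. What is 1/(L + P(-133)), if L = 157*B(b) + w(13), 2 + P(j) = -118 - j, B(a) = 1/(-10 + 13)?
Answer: 3/235 ≈ 0.012766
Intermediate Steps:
B(a) = 1/3
P(j) = -120 - j (P(j) = -2 + (-118 - j) = -120 - j)
L = 196/3 (L = 157*(1/3) + 13 = 157/3 + 13 = 196/3 ≈ 65.333)
1/(L + P(-133)) = 1/(196/3 + (-120 - 1*(-133))) = 1/(196/3 + (-120 + 133)) = 1/(196/3 + 13) = 1/(235/3) = 3/235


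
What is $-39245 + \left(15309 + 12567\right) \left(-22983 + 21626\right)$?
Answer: $-37866977$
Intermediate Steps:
$-39245 + \left(15309 + 12567\right) \left(-22983 + 21626\right) = -39245 + 27876 \left(-1357\right) = -39245 - 37827732 = -37866977$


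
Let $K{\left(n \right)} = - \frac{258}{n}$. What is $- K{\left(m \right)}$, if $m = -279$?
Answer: $- \frac{86}{93} \approx -0.92473$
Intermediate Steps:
$- K{\left(m \right)} = - \frac{-258}{-279} = - \frac{\left(-258\right) \left(-1\right)}{279} = \left(-1\right) \frac{86}{93} = - \frac{86}{93}$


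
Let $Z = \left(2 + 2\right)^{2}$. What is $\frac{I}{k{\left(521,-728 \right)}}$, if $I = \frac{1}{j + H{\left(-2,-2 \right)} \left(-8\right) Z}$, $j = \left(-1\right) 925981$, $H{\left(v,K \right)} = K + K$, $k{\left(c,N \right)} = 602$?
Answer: $- \frac{1}{557132338} \approx -1.7949 \cdot 10^{-9}$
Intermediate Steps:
$H{\left(v,K \right)} = 2 K$
$Z = 16$ ($Z = 4^{2} = 16$)
$j = -925981$
$I = - \frac{1}{925469}$ ($I = \frac{1}{-925981 + 2 \left(-2\right) \left(-8\right) 16} = \frac{1}{-925981 + \left(-4\right) \left(-8\right) 16} = \frac{1}{-925981 + 32 \cdot 16} = \frac{1}{-925981 + 512} = \frac{1}{-925469} = - \frac{1}{925469} \approx -1.0805 \cdot 10^{-6}$)
$\frac{I}{k{\left(521,-728 \right)}} = - \frac{1}{925469 \cdot 602} = \left(- \frac{1}{925469}\right) \frac{1}{602} = - \frac{1}{557132338}$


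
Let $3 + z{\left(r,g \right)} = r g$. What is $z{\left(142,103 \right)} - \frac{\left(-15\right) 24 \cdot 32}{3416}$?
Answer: $\frac{6245461}{427} \approx 14626.0$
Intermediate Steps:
$z{\left(r,g \right)} = -3 + g r$ ($z{\left(r,g \right)} = -3 + r g = -3 + g r$)
$z{\left(142,103 \right)} - \frac{\left(-15\right) 24 \cdot 32}{3416} = \left(-3 + 103 \cdot 142\right) - \frac{\left(-15\right) 24 \cdot 32}{3416} = \left(-3 + 14626\right) - \left(-360\right) 32 \cdot \frac{1}{3416} = 14623 - \left(-11520\right) \frac{1}{3416} = 14623 - - \frac{1440}{427} = 14623 + \frac{1440}{427} = \frac{6245461}{427}$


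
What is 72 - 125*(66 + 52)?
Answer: -14678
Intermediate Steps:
72 - 125*(66 + 52) = 72 - 125*118 = 72 - 14750 = -14678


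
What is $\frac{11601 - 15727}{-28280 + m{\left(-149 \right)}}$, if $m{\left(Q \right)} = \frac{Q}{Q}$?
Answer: $\frac{4126}{28279} \approx 0.1459$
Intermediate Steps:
$m{\left(Q \right)} = 1$
$\frac{11601 - 15727}{-28280 + m{\left(-149 \right)}} = \frac{11601 - 15727}{-28280 + 1} = - \frac{4126}{-28279} = \left(-4126\right) \left(- \frac{1}{28279}\right) = \frac{4126}{28279}$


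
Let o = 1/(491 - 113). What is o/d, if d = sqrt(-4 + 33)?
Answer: sqrt(29)/10962 ≈ 0.00049126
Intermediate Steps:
d = sqrt(29) ≈ 5.3852
o = 1/378 ≈ 0.0026455
o/d = (1/378)/sqrt(29) = (sqrt(29)/29)*(1/378) = sqrt(29)/10962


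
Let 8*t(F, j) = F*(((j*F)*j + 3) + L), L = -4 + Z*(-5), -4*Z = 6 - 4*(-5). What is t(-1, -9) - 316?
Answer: -4957/16 ≈ -309.81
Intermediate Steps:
Z = -13/2 (Z = -(6 - 4*(-5))/4 = -(6 + 20)/4 = -¼*26 = -13/2 ≈ -6.5000)
L = 57/2 (L = -4 - 13/2*(-5) = -4 + 65/2 = 57/2 ≈ 28.500)
t(F, j) = F*(63/2 + F*j²)/8 (t(F, j) = (F*(((j*F)*j + 3) + 57/2))/8 = (F*(((F*j)*j + 3) + 57/2))/8 = (F*((F*j² + 3) + 57/2))/8 = (F*((3 + F*j²) + 57/2))/8 = (F*(63/2 + F*j²))/8 = F*(63/2 + F*j²)/8)
t(-1, -9) - 316 = (1/16)*(-1)*(63 + 2*(-1)*(-9)²) - 316 = (1/16)*(-1)*(63 + 2*(-1)*81) - 316 = (1/16)*(-1)*(63 - 162) - 316 = (1/16)*(-1)*(-99) - 316 = 99/16 - 316 = -4957/16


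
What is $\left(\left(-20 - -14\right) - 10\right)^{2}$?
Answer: $256$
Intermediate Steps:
$\left(\left(-20 - -14\right) - 10\right)^{2} = \left(\left(-20 + 14\right) - 10\right)^{2} = \left(-6 - 10\right)^{2} = \left(-16\right)^{2} = 256$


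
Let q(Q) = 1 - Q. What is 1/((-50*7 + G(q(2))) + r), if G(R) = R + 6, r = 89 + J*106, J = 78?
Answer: 1/8012 ≈ 0.00012481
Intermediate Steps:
r = 8357 (r = 89 + 78*106 = 89 + 8268 = 8357)
G(R) = 6 + R
1/((-50*7 + G(q(2))) + r) = 1/((-50*7 + (6 + (1 - 1*2))) + 8357) = 1/((-350 + (6 + (1 - 2))) + 8357) = 1/((-350 + (6 - 1)) + 8357) = 1/((-350 + 5) + 8357) = 1/(-345 + 8357) = 1/8012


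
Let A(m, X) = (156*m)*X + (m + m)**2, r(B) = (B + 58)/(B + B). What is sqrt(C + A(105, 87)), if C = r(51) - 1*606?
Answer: sqrt(15278846934)/102 ≈ 1211.8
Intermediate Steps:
r(B) = (58 + B)/(2*B) (r(B) = (58 + B)/((2*B)) = (58 + B)*(1/(2*B)) = (58 + B)/(2*B))
A(m, X) = 4*m**2 + 156*X*m (A(m, X) = 156*X*m + (2*m)**2 = 156*X*m + 4*m**2 = 4*m**2 + 156*X*m)
C = -61703/102 (C = (1/2)*(58 + 51)/51 - 1*606 = (1/2)*(1/51)*109 - 606 = 109/102 - 606 = -61703/102 ≈ -604.93)
sqrt(C + A(105, 87)) = sqrt(-61703/102 + 4*105*(105 + 39*87)) = sqrt(-61703/102 + 4*105*(105 + 3393)) = sqrt(-61703/102 + 4*105*3498) = sqrt(-61703/102 + 1469160) = sqrt(149792617/102) = sqrt(15278846934)/102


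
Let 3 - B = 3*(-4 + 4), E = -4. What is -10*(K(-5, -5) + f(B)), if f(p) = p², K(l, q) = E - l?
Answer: -100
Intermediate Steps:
K(l, q) = -4 - l
B = 3 (B = 3 - 3*(-4 + 4) = 3 - 3*0 = 3 - 1*0 = 3 + 0 = 3)
-10*(K(-5, -5) + f(B)) = -10*((-4 - 1*(-5)) + 3²) = -10*((-4 + 5) + 9) = -10*(1 + 9) = -10*10 = -100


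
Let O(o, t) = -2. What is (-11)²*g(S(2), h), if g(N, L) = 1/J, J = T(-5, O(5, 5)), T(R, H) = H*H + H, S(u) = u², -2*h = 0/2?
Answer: 121/2 ≈ 60.500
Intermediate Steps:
h = 0 (h = -0/2 = -½*0 = 0)
T(R, H) = H + H² (T(R, H) = H² + H = H + H²)
J = 2 (J = -2*(1 - 2) = -2*(-1) = 2)
g(N, L) = ½ (g(N, L) = 1/2 = ½)
(-11)²*g(S(2), h) = (-11)²*(½) = 121*(½) = 121/2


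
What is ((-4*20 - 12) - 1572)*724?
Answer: -1204736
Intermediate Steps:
((-4*20 - 12) - 1572)*724 = ((-80 - 12) - 1572)*724 = (-92 - 1572)*724 = -1664*724 = -1204736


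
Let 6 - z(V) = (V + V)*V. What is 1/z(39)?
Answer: -1/3036 ≈ -0.00032938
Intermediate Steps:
z(V) = 6 - 2*V**2 (z(V) = 6 - (V + V)*V = 6 - 2*V*V = 6 - 2*V**2)
1/z(39) = 1/(6 - 2*39**2) = 1/(6 - 2*1521) = 1/(6 - 3042) = 1/(-3036) = -1/3036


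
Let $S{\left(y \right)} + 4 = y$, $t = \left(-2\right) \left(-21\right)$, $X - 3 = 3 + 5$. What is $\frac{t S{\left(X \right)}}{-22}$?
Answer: $- \frac{147}{11} \approx -13.364$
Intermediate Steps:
$X = 11$ ($X = 3 + \left(3 + 5\right) = 3 + 8 = 11$)
$t = 42$
$S{\left(y \right)} = -4 + y$
$\frac{t S{\left(X \right)}}{-22} = \frac{42 \left(-4 + 11\right)}{-22} = 42 \cdot 7 \left(- \frac{1}{22}\right) = 294 \left(- \frac{1}{22}\right) = - \frac{147}{11}$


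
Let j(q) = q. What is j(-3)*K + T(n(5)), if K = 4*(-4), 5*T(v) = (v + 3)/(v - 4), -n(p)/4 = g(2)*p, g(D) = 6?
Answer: 29877/620 ≈ 48.189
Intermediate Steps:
n(p) = -24*p
T(v) = (3 + v)/(5*(-4 + v)) (T(v) = ((v + 3)/(v - 4))/5 = ((3 + v)/(-4 + v))/5 = (3 + v)/(5*(-4 + v)))
K = -16
j(-3)*K + T(n(5)) = -3*(-16) + (3 - 24*5)/(5*(-4 - 24*5)) = 48 + (3 - 120)/(5*(-4 - 120)) = 48 + (⅕)*(-117)/(-124) = 48 + (⅕)*(-1/124)*(-117) = 48 + 117/620 = 29877/620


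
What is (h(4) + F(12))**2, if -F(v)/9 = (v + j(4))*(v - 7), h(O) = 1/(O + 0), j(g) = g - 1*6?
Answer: 3236401/16 ≈ 2.0228e+5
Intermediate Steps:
j(g) = -6 + g (j(g) = g - 6 = -6 + g)
h(O) = 1/O
F(v) = -9*(-7 + v)*(-2 + v) (F(v) = -9*(v + (-6 + 4))*(v - 7) = -9*(v - 2)*(-7 + v) = -9*(-2 + v)*(-7 + v) = -9*(-7 + v)*(-2 + v))
(h(4) + F(12))**2 = (1/4 + (-126 - 9*12**2 + 81*12))**2 = (1/4 + (-126 - 9*144 + 972))**2 = (1/4 + (-126 - 1296 + 972))**2 = (1/4 - 450)**2 = (-1799/4)**2 = 3236401/16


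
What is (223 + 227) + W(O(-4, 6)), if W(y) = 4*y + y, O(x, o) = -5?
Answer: 425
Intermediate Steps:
W(y) = 5*y
(223 + 227) + W(O(-4, 6)) = (223 + 227) + 5*(-5) = 450 - 25 = 425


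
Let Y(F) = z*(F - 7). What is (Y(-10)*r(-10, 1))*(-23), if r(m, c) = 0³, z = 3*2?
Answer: 0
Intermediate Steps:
z = 6
r(m, c) = 0
Y(F) = -42 + 6*F (Y(F) = 6*(F - 7) = 6*(-7 + F) = -42 + 6*F)
(Y(-10)*r(-10, 1))*(-23) = ((-42 + 6*(-10))*0)*(-23) = ((-42 - 60)*0)*(-23) = -102*0*(-23) = 0*(-23) = 0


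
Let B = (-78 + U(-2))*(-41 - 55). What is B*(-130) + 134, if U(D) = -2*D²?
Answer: -1073146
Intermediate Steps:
B = 8256 (B = (-78 - 2*(-2)²)*(-41 - 55) = (-78 - 2*4)*(-96) = (-78 - 8)*(-96) = -86*(-96) = 8256)
B*(-130) + 134 = 8256*(-130) + 134 = -1073280 + 134 = -1073146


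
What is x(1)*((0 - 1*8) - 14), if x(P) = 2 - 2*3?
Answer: 88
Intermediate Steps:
x(P) = -4 (x(P) = 2 - 6 = -4)
x(1)*((0 - 1*8) - 14) = -4*((0 - 1*8) - 14) = -4*((0 - 8) - 14) = -4*(-8 - 14) = -4*(-22) = 88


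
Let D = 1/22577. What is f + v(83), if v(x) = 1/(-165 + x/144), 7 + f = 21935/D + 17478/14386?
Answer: 84341360268890079/170308661 ≈ 4.9523e+8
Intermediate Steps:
D = 1/22577 ≈ 4.4293e-5
f = 3562164136923/7193 (f = -7 + (21935/(1/22577) + 17478/14386) = -7 + (21935*22577 + 17478*(1/14386)) = -7 + (495226495 + 8739/7193) = -7 + 3562164187274/7193 = 3562164136923/7193 ≈ 4.9523e+8)
v(x) = 1/(-165 + x/144) (v(x) = 1/(-165 + x*(1/144)) = 1/(-165 + x/144))
f + v(83) = 3562164136923/7193 + 144/(-23760 + 83) = 3562164136923/7193 + 144/(-23677) = 3562164136923/7193 + 144*(-1/23677) = 3562164136923/7193 - 144/23677 = 84341360268890079/170308661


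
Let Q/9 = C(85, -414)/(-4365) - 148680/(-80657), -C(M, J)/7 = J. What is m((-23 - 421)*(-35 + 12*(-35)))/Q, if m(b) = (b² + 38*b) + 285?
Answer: 177423733386340225/46138246 ≈ 3.8455e+9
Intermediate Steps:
C(M, J) = -7*J
m(b) = 285 + b² + 38*b
Q = 415244214/39118645 (Q = 9*(-7*(-414)/(-4365) - 148680/(-80657)) = 9*(2898*(-1/4365) - 148680*(-1/80657)) = 9*(-322/485 + 148680/80657) = 9*(46138246/39118645) = 415244214/39118645 ≈ 10.615)
m((-23 - 421)*(-35 + 12*(-35)))/Q = (285 + ((-23 - 421)*(-35 + 12*(-35)))² + 38*((-23 - 421)*(-35 + 12*(-35))))/(415244214/39118645) = (285 + (-444*(-35 - 420))² + 38*(-444*(-35 - 420)))*(39118645/415244214) = (285 + (-444*(-455))² + 38*(-444*(-455)))*(39118645/415244214) = (285 + 202020² + 38*202020)*(39118645/415244214) = (285 + 40812080400 + 7676760)*(39118645/415244214) = 40819757445*(39118645/415244214) = 177423733386340225/46138246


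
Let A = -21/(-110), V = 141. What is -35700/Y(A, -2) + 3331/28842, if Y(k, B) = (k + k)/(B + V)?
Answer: -374845049669/28842 ≈ -1.2996e+7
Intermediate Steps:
A = 21/110 (A = -21*(-1/110) = 21/110 ≈ 0.19091)
Y(k, B) = 2*k/(141 + B) (Y(k, B) = (k + k)/(B + 141) = (2*k)/(141 + B) = 2*k/(141 + B))
-35700/Y(A, -2) + 3331/28842 = -35700/(2*(21/110)/(141 - 2)) + 3331/28842 = -35700/(2*(21/110)/139) + 3331*(1/28842) = -35700/(2*(21/110)*(1/139)) + 3331/28842 = -35700/21/7645 + 3331/28842 = -35700*7645/21 + 3331/28842 = -12996500 + 3331/28842 = -374845049669/28842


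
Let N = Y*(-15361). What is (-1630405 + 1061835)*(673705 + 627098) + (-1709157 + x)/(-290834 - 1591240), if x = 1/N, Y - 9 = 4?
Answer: -138984065613709580421709/187918501641 ≈ -7.3960e+11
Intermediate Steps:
Y = 13 (Y = 9 + 4 = 13)
N = -199693 (N = 13*(-15361) = -199693)
x = -1/199693 (x = 1/(-199693) = -1/199693 ≈ -5.0077e-6)
(-1630405 + 1061835)*(673705 + 627098) + (-1709157 + x)/(-290834 - 1591240) = (-1630405 + 1061835)*(673705 + 627098) + (-1709157 - 1/199693)/(-290834 - 1591240) = -568570*1300803 - 341306688802/199693/(-1882074) = -739597561710 - 341306688802/199693*(-1/1882074) = -739597561710 + 170653344401/187918501641 = -138984065613709580421709/187918501641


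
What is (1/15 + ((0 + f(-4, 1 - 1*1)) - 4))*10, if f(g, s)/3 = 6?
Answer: 422/3 ≈ 140.67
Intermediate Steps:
f(g, s) = 18 (f(g, s) = 3*6 = 18)
(1/15 + ((0 + f(-4, 1 - 1*1)) - 4))*10 = (1/15 + ((0 + 18) - 4))*10 = (1/15 + (18 - 4))*10 = (1/15 + 14)*10 = (211/15)*10 = 422/3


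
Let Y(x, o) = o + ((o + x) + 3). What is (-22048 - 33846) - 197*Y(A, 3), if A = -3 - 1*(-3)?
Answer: -57667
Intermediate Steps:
A = 0 (A = -3 + 3 = 0)
Y(x, o) = 3 + x + 2*o (Y(x, o) = o + (3 + o + x) = 3 + x + 2*o)
(-22048 - 33846) - 197*Y(A, 3) = (-22048 - 33846) - 197*(3 + 0 + 2*3) = -55894 - 197*(3 + 0 + 6) = -55894 - 197*9 = -55894 - 1773 = -57667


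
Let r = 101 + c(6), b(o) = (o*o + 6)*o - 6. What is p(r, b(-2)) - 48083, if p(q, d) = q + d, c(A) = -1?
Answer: -48009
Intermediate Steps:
b(o) = -6 + o*(6 + o²) (b(o) = (o² + 6)*o - 6 = (6 + o²)*o - 6 = o*(6 + o²) - 6 = -6 + o*(6 + o²))
r = 100 (r = 101 - 1 = 100)
p(q, d) = d + q
p(r, b(-2)) - 48083 = ((-6 + (-2)³ + 6*(-2)) + 100) - 48083 = ((-6 - 8 - 12) + 100) - 48083 = (-26 + 100) - 48083 = 74 - 48083 = -48009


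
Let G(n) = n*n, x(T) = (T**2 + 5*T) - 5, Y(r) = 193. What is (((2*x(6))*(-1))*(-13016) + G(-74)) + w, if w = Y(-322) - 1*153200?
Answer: 1440421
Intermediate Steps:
x(T) = -5 + T**2 + 5*T
G(n) = n**2
w = -153007 (w = 193 - 1*153200 = 193 - 153200 = -153007)
(((2*x(6))*(-1))*(-13016) + G(-74)) + w = (((2*(-5 + 6**2 + 5*6))*(-1))*(-13016) + (-74)**2) - 153007 = (((2*(-5 + 36 + 30))*(-1))*(-13016) + 5476) - 153007 = (((2*61)*(-1))*(-13016) + 5476) - 153007 = ((122*(-1))*(-13016) + 5476) - 153007 = (-122*(-13016) + 5476) - 153007 = (1587952 + 5476) - 153007 = 1593428 - 153007 = 1440421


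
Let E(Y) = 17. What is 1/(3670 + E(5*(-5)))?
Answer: 1/3687 ≈ 0.00027122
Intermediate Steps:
1/(3670 + E(5*(-5))) = 1/(3670 + 17) = 1/3687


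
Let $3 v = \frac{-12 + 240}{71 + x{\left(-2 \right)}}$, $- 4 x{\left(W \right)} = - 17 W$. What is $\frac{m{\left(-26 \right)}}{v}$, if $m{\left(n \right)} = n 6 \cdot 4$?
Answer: $- \frac{9750}{19} \approx -513.16$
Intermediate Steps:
$x{\left(W \right)} = \frac{17 W}{4}$ ($x{\left(W \right)} = - \frac{\left(-17\right) W}{4} = \frac{17 W}{4}$)
$v = \frac{152}{125}$ ($v = \frac{\left(-12 + 240\right) \frac{1}{71 + \frac{17}{4} \left(-2\right)}}{3} = \frac{228 \frac{1}{71 - \frac{17}{2}}}{3} = \frac{228 \frac{1}{\frac{125}{2}}}{3} = \frac{228 \cdot \frac{2}{125}}{3} = \frac{1}{3} \cdot \frac{456}{125} = \frac{152}{125} \approx 1.216$)
$m{\left(n \right)} = 24 n$ ($m{\left(n \right)} = n 24 = 24 n$)
$\frac{m{\left(-26 \right)}}{v} = \frac{24 \left(-26\right)}{\frac{152}{125}} = \left(-624\right) \frac{125}{152} = - \frac{9750}{19}$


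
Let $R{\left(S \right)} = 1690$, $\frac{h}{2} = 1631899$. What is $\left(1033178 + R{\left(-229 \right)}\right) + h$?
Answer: $4298666$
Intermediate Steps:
$h = 3263798$ ($h = 2 \cdot 1631899 = 3263798$)
$\left(1033178 + R{\left(-229 \right)}\right) + h = \left(1033178 + 1690\right) + 3263798 = 1034868 + 3263798 = 4298666$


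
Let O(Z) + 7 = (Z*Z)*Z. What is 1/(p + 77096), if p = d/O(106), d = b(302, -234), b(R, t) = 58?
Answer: 1191009/91822029922 ≈ 1.2971e-5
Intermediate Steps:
d = 58
O(Z) = -7 + Z³ (O(Z) = -7 + (Z*Z)*Z = -7 + Z²*Z = -7 + Z³)
p = 58/1191009 (p = 58/(-7 + 106³) = 58/(-7 + 1191016) = 58/1191009 ≈ 4.8698e-5)
1/(p + 77096) = 1/(58/1191009 + 77096) = 1/(91822029922/1191009) = 1191009/91822029922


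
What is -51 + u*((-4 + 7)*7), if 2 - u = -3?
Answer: 54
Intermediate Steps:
u = 5 (u = 2 - 1*(-3) = 2 + 3 = 5)
-51 + u*((-4 + 7)*7) = -51 + 5*((-4 + 7)*7) = -51 + 5*(3*7) = -51 + 5*21 = -51 + 105 = 54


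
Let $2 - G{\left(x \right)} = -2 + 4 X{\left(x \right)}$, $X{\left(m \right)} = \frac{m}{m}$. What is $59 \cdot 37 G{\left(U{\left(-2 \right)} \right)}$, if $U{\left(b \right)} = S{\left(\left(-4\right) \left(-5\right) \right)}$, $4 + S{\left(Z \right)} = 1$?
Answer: $0$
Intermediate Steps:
$S{\left(Z \right)} = -3$ ($S{\left(Z \right)} = -4 + 1 = -3$)
$U{\left(b \right)} = -3$
$X{\left(m \right)} = 1$
$G{\left(x \right)} = 0$ ($G{\left(x \right)} = 2 - \left(-2 + 4 \cdot 1\right) = 2 - \left(-2 + 4\right) = 2 - 2 = 0$)
$59 \cdot 37 G{\left(U{\left(-2 \right)} \right)} = 59 \cdot 37 \cdot 0 = 2183 \cdot 0 = 0$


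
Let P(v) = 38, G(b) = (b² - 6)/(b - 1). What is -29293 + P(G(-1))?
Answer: -29255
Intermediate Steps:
G(b) = (-6 + b²)/(-1 + b)
-29293 + P(G(-1)) = -29293 + 38 = -29255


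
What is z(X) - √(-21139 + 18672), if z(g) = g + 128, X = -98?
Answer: 30 - I*√2467 ≈ 30.0 - 49.669*I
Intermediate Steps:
z(g) = 128 + g
z(X) - √(-21139 + 18672) = (128 - 98) - √(-21139 + 18672) = 30 - √(-2467) = 30 - I*√2467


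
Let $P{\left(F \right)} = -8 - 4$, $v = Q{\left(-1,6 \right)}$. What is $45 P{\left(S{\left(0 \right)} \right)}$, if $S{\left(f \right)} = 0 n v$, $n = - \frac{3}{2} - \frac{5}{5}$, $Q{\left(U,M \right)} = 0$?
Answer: $-540$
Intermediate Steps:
$v = 0$
$n = - \frac{5}{2}$ ($n = \left(-3\right) \frac{1}{2} - 1 = - \frac{3}{2} - 1 = - \frac{5}{2} \approx -2.5$)
$S{\left(f \right)} = 0$ ($S{\left(f \right)} = 0 \left(- \frac{5}{2}\right) 0 = 0 \cdot 0 = 0$)
$P{\left(F \right)} = -12$ ($P{\left(F \right)} = -8 - 4 = -12$)
$45 P{\left(S{\left(0 \right)} \right)} = 45 \left(-12\right) = -540$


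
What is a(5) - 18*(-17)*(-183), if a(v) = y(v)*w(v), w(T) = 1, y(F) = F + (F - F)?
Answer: -55993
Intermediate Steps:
y(F) = F (y(F) = F + 0 = F)
a(v) = v (a(v) = v*1 = v)
a(5) - 18*(-17)*(-183) = 5 - 18*(-17)*(-183) = 5 + 306*(-183) = 5 - 55998 = -55993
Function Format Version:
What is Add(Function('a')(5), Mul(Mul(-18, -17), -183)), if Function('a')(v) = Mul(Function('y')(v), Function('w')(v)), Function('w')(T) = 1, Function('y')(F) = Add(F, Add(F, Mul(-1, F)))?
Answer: -55993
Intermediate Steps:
Function('y')(F) = F (Function('y')(F) = Add(F, 0) = F)
Function('a')(v) = v (Function('a')(v) = Mul(v, 1) = v)
Add(Function('a')(5), Mul(Mul(-18, -17), -183)) = Add(5, Mul(Mul(-18, -17), -183)) = Add(5, Mul(306, -183)) = Add(5, -55998) = -55993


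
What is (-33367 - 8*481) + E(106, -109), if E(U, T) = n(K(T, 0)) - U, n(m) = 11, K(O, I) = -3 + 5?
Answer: -37310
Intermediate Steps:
K(O, I) = 2
E(U, T) = 11 - U
(-33367 - 8*481) + E(106, -109) = (-33367 - 8*481) + (11 - 1*106) = (-33367 - 3848) + (11 - 106) = -37215 - 95 = -37310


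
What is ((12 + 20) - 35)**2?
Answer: 9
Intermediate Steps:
((12 + 20) - 35)**2 = (32 - 35)**2 = (-3)**2 = 9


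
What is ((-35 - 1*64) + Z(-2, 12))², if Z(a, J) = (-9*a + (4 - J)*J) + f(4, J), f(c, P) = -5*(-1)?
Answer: 29584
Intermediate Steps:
f(c, P) = 5
Z(a, J) = 5 - 9*a + J*(4 - J) (Z(a, J) = (-9*a + (4 - J)*J) + 5 = (-9*a + J*(4 - J)) + 5 = 5 - 9*a + J*(4 - J))
((-35 - 1*64) + Z(-2, 12))² = ((-35 - 1*64) + (5 - 1*12² - 9*(-2) + 4*12))² = ((-35 - 64) + (5 - 1*144 + 18 + 48))² = (-99 + (5 - 144 + 18 + 48))² = (-99 - 73)² = (-172)² = 29584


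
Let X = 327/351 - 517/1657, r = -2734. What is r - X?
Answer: -530157970/193869 ≈ -2734.6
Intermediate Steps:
X = 120124/193869 (X = 327*(1/351) - 517*1/1657 = 109/117 - 517/1657 = 120124/193869 ≈ 0.61961)
r - X = -2734 - 1*120124/193869 = -2734 - 120124/193869 = -530157970/193869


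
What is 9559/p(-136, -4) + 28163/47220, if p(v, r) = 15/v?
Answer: -4092447389/47220 ≈ -86668.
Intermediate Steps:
9559/p(-136, -4) + 28163/47220 = 9559/((15/(-136))) + 28163/47220 = 9559/((15*(-1/136))) + 28163*(1/47220) = 9559/(-15/136) + 28163/47220 = 9559*(-136/15) + 28163/47220 = -1300024/15 + 28163/47220 = -4092447389/47220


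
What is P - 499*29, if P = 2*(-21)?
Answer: -14513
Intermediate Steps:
P = -42
P - 499*29 = -42 - 499*29 = -42 - 14471 = -14513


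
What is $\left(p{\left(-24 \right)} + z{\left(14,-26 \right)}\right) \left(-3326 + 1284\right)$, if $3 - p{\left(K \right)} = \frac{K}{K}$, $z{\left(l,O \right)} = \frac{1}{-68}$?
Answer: $- \frac{137835}{34} \approx -4054.0$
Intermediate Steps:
$z{\left(l,O \right)} = - \frac{1}{68}$
$p{\left(K \right)} = 2$ ($p{\left(K \right)} = 3 - \frac{K}{K} = 3 - 1 = 2$)
$\left(p{\left(-24 \right)} + z{\left(14,-26 \right)}\right) \left(-3326 + 1284\right) = \left(2 - \frac{1}{68}\right) \left(-3326 + 1284\right) = \frac{135}{68} \left(-2042\right) = - \frac{137835}{34}$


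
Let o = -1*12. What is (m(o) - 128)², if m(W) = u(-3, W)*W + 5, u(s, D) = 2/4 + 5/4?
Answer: 20736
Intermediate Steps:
u(s, D) = 7/4 (u(s, D) = 2*(¼) + 5*(¼) = ½ + 5/4 = 7/4)
o = -12
m(W) = 5 + 7*W/4 (m(W) = 7*W/4 + 5 = 5 + 7*W/4)
(m(o) - 128)² = ((5 + (7/4)*(-12)) - 128)² = ((5 - 21) - 128)² = (-16 - 128)² = (-144)² = 20736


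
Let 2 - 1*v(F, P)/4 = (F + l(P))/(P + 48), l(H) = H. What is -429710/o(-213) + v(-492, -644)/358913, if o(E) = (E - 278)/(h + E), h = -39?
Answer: -5790971914348544/26257716167 ≈ -2.2054e+5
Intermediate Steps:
v(F, P) = 8 - 4*(F + P)/(48 + P) (v(F, P) = 8 - 4*(F + P)/(P + 48) = 8 - 4*(F + P)/(48 + P))
o(E) = (-278 + E)/(-39 + E) (o(E) = (E - 278)/(-39 + E) = (-278 + E)/(-39 + E))
-429710/o(-213) + v(-492, -644)/358913 = -429710*(-39 - 213)/(-278 - 213) + (4*(96 - 644 - 1*(-492))/(48 - 644))/358913 = -429710/(-491/(-252)) + (4*(96 - 644 + 492)/(-596))*(1/358913) = -429710/((-1/252*(-491))) + (4*(-1/596)*(-56))*(1/358913) = -429710/491/252 + (56/149)*(1/358913) = -429710*252/491 + 56/53478037 = -108286920/491 + 56/53478037 = -5790971914348544/26257716167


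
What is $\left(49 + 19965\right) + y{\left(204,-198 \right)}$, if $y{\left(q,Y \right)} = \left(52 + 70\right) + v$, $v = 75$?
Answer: $20211$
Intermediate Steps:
$y{\left(q,Y \right)} = 197$ ($y{\left(q,Y \right)} = \left(52 + 70\right) + 75 = 122 + 75 = 197$)
$\left(49 + 19965\right) + y{\left(204,-198 \right)} = \left(49 + 19965\right) + 197 = 20014 + 197 = 20211$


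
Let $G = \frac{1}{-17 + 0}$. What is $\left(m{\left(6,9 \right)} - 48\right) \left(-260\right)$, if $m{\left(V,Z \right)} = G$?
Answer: $\frac{212420}{17} \approx 12495.0$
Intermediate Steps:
$G = - \frac{1}{17}$ ($G = \frac{1}{-17} = - \frac{1}{17} \approx -0.058824$)
$m{\left(V,Z \right)} = - \frac{1}{17}$
$\left(m{\left(6,9 \right)} - 48\right) \left(-260\right) = \left(- \frac{1}{17} - 48\right) \left(-260\right) = \left(- \frac{817}{17}\right) \left(-260\right) = \frac{212420}{17}$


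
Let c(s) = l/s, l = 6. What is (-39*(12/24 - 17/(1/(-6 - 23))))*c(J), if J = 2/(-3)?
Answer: 346437/2 ≈ 1.7322e+5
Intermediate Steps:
J = -2/3 (J = 2*(-1/3) = -2/3 ≈ -0.66667)
c(s) = 6/s
(-39*(12/24 - 17/(1/(-6 - 23))))*c(J) = (-39*(12/24 - 17/(1/(-6 - 23))))*(6/(-2/3)) = (-39*(12*(1/24) - 17/(1/(-29))))*(6*(-3/2)) = -39*(1/2 - 17/(-1/29))*(-9) = -39*(1/2 - 17*(-29))*(-9) = -39*(1/2 + 493)*(-9) = -39*987/2*(-9) = -38493/2*(-9) = 346437/2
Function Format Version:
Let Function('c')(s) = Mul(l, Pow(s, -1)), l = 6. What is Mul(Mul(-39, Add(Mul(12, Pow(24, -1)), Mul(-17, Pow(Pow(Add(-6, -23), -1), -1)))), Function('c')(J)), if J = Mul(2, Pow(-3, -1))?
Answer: Rational(346437, 2) ≈ 1.7322e+5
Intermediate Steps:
J = Rational(-2, 3) (J = Mul(2, Rational(-1, 3)) = Rational(-2, 3) ≈ -0.66667)
Function('c')(s) = Mul(6, Pow(s, -1))
Mul(Mul(-39, Add(Mul(12, Pow(24, -1)), Mul(-17, Pow(Pow(Add(-6, -23), -1), -1)))), Function('c')(J)) = Mul(Mul(-39, Add(Mul(12, Pow(24, -1)), Mul(-17, Pow(Pow(Add(-6, -23), -1), -1)))), Mul(6, Pow(Rational(-2, 3), -1))) = Mul(Mul(-39, Add(Mul(12, Rational(1, 24)), Mul(-17, Pow(Pow(-29, -1), -1)))), Mul(6, Rational(-3, 2))) = Mul(Mul(-39, Add(Rational(1, 2), Mul(-17, Pow(Rational(-1, 29), -1)))), -9) = Mul(Mul(-39, Add(Rational(1, 2), Mul(-17, -29))), -9) = Mul(Mul(-39, Add(Rational(1, 2), 493)), -9) = Mul(Mul(-39, Rational(987, 2)), -9) = Mul(Rational(-38493, 2), -9) = Rational(346437, 2)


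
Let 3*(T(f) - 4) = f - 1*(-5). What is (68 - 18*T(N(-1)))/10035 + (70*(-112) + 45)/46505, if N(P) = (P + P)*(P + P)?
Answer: -16184023/93335535 ≈ -0.17340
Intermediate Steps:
N(P) = 4*P² (N(P) = (2*P)*(2*P) = 4*P²)
T(f) = 17/3 + f/3 (T(f) = 4 + (f - 1*(-5))/3 = 4 + (f + 5)/3 = 4 + (5 + f)/3 = 4 + (5/3 + f/3) = 17/3 + f/3)
(68 - 18*T(N(-1)))/10035 + (70*(-112) + 45)/46505 = (68 - 18*(17/3 + (4*(-1)²)/3))/10035 + (70*(-112) + 45)/46505 = (68 - 18*(17/3 + (4*1)/3))*(1/10035) + (-7840 + 45)*(1/46505) = (68 - 18*(17/3 + (⅓)*4))*(1/10035) - 7795*1/46505 = (68 - 18*(17/3 + 4/3))*(1/10035) - 1559/9301 = (68 - 18*7)*(1/10035) - 1559/9301 = (68 - 126)*(1/10035) - 1559/9301 = -58*1/10035 - 1559/9301 = -58/10035 - 1559/9301 = -16184023/93335535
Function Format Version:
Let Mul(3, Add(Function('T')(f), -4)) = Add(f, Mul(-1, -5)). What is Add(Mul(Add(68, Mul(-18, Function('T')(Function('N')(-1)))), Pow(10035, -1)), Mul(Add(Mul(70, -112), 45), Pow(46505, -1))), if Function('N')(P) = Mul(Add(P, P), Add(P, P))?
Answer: Rational(-16184023, 93335535) ≈ -0.17340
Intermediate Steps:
Function('N')(P) = Mul(4, Pow(P, 2)) (Function('N')(P) = Mul(Mul(2, P), Mul(2, P)) = Mul(4, Pow(P, 2)))
Function('T')(f) = Add(Rational(17, 3), Mul(Rational(1, 3), f)) (Function('T')(f) = Add(4, Mul(Rational(1, 3), Add(f, Mul(-1, -5)))) = Add(4, Mul(Rational(1, 3), Add(f, 5))) = Add(4, Mul(Rational(1, 3), Add(5, f))) = Add(4, Add(Rational(5, 3), Mul(Rational(1, 3), f))) = Add(Rational(17, 3), Mul(Rational(1, 3), f)))
Add(Mul(Add(68, Mul(-18, Function('T')(Function('N')(-1)))), Pow(10035, -1)), Mul(Add(Mul(70, -112), 45), Pow(46505, -1))) = Add(Mul(Add(68, Mul(-18, Add(Rational(17, 3), Mul(Rational(1, 3), Mul(4, Pow(-1, 2)))))), Pow(10035, -1)), Mul(Add(Mul(70, -112), 45), Pow(46505, -1))) = Add(Mul(Add(68, Mul(-18, Add(Rational(17, 3), Mul(Rational(1, 3), Mul(4, 1))))), Rational(1, 10035)), Mul(Add(-7840, 45), Rational(1, 46505))) = Add(Mul(Add(68, Mul(-18, Add(Rational(17, 3), Mul(Rational(1, 3), 4)))), Rational(1, 10035)), Mul(-7795, Rational(1, 46505))) = Add(Mul(Add(68, Mul(-18, Add(Rational(17, 3), Rational(4, 3)))), Rational(1, 10035)), Rational(-1559, 9301)) = Add(Mul(Add(68, Mul(-18, 7)), Rational(1, 10035)), Rational(-1559, 9301)) = Add(Mul(Add(68, -126), Rational(1, 10035)), Rational(-1559, 9301)) = Add(Mul(-58, Rational(1, 10035)), Rational(-1559, 9301)) = Add(Rational(-58, 10035), Rational(-1559, 9301)) = Rational(-16184023, 93335535)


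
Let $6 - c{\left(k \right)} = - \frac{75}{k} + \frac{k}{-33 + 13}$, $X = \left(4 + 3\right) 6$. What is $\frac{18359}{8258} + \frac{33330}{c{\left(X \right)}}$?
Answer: $\frac{4819861057}{1428634} \approx 3373.8$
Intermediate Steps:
$X = 42$ ($X = 7 \cdot 6 = 42$)
$c{\left(k \right)} = 6 + \frac{75}{k} + \frac{k}{20}$ ($c{\left(k \right)} = 6 - \left(- \frac{75}{k} + \frac{k}{-33 + 13}\right) = 6 - \left(- \frac{75}{k} + \frac{k}{-20}\right) = 6 - \left(- \frac{75}{k} + k \left(- \frac{1}{20}\right)\right) = 6 - \left(- \frac{75}{k} - \frac{k}{20}\right) = 6 + \left(\frac{75}{k} + \frac{k}{20}\right) = 6 + \frac{75}{k} + \frac{k}{20}$)
$\frac{18359}{8258} + \frac{33330}{c{\left(X \right)}} = \frac{18359}{8258} + \frac{33330}{6 + \frac{75}{42} + \frac{1}{20} \cdot 42} = 18359 \cdot \frac{1}{8258} + \frac{33330}{6 + 75 \cdot \frac{1}{42} + \frac{21}{10}} = \frac{18359}{8258} + \frac{33330}{6 + \frac{25}{14} + \frac{21}{10}} = \frac{18359}{8258} + \frac{33330}{\frac{346}{35}} = \frac{18359}{8258} + 33330 \cdot \frac{35}{346} = \frac{18359}{8258} + \frac{583275}{173} = \frac{4819861057}{1428634}$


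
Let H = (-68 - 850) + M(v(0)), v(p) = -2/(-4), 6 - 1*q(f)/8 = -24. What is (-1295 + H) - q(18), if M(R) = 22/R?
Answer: -2409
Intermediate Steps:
q(f) = 240 (q(f) = 48 - 8*(-24) = 48 + 192 = 240)
v(p) = ½ (v(p) = -2*(-¼) = ½)
H = -874 (H = (-68 - 850) + 22/(½) = -918 + 22*2 = -918 + 44 = -874)
(-1295 + H) - q(18) = (-1295 - 874) - 1*240 = -2169 - 240 = -2409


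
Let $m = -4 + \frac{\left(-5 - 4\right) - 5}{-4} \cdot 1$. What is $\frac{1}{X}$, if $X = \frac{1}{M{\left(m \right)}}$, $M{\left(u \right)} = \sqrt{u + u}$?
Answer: $i \approx 1.0 i$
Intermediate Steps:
$m = - \frac{1}{2}$ ($m = -4 + \left(-9 - 5\right) \left(- \frac{1}{4}\right) 1 = -4 + \left(-14\right) \left(- \frac{1}{4}\right) 1 = -4 + \frac{7}{2} \cdot 1 = -4 + \frac{7}{2} = - \frac{1}{2} \approx -0.5$)
$M{\left(u \right)} = \sqrt{2} \sqrt{u}$ ($M{\left(u \right)} = \sqrt{2 u} = \sqrt{2} \sqrt{u}$)
$X = - i$ ($X = \frac{1}{\sqrt{2} \sqrt{- \frac{1}{2}}} = \frac{1}{\sqrt{2} \frac{i \sqrt{2}}{2}} = \frac{1}{i} = - i \approx - 1.0 i$)
$\frac{1}{X} = \frac{1}{\left(-1\right) i} = i$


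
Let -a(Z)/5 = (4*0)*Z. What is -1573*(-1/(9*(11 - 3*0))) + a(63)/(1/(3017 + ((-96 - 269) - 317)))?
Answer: 143/9 ≈ 15.889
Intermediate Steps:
a(Z) = 0 (a(Z) = -5*4*0*Z = -0*Z = -5*0 = 0)
-1573*(-1/(9*(11 - 3*0))) + a(63)/(1/(3017 + ((-96 - 269) - 317))) = -1573*(-1/(9*(11 - 3*0))) + 0/(1/(3017 + ((-96 - 269) - 317))) = -1573*(-1/(9*(11 + 0))) + 0/(1/(3017 + (-365 - 317))) = -1573/(11*(-9)) + 0/(1/(3017 - 682)) = -1573/(-99) + 0/(1/2335) = -1573*(-1/99) + 0/(1/2335) = 143/9 + 0*2335 = 143/9 + 0 = 143/9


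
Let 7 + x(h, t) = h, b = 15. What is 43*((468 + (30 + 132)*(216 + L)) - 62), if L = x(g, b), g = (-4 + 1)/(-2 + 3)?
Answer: 1452454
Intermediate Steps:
g = -3 (g = -3/1 = -3*1 = -3)
x(h, t) = -7 + h
L = -10 (L = -7 - 3 = -10)
43*((468 + (30 + 132)*(216 + L)) - 62) = 43*((468 + (30 + 132)*(216 - 10)) - 62) = 43*((468 + 162*206) - 62) = 43*((468 + 33372) - 62) = 43*(33840 - 62) = 43*33778 = 1452454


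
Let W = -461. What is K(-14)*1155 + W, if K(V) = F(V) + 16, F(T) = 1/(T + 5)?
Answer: 53672/3 ≈ 17891.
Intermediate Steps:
F(T) = 1/(5 + T)
K(V) = 16 + 1/(5 + V) (K(V) = 1/(5 + V) + 16 = 16 + 1/(5 + V))
K(-14)*1155 + W = ((81 + 16*(-14))/(5 - 14))*1155 - 461 = ((81 - 224)/(-9))*1155 - 461 = -1/9*(-143)*1155 - 461 = (143/9)*1155 - 461 = 55055/3 - 461 = 53672/3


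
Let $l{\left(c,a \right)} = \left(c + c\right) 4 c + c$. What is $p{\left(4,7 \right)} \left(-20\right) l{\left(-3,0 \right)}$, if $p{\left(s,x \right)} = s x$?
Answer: $-38640$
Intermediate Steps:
$l{\left(c,a \right)} = c + 8 c^{2}$ ($l{\left(c,a \right)} = 2 c 4 c + c = 8 c c + c = 8 c^{2} + c = c + 8 c^{2}$)
$p{\left(4,7 \right)} \left(-20\right) l{\left(-3,0 \right)} = 4 \cdot 7 \left(-20\right) \left(- 3 \left(1 + 8 \left(-3\right)\right)\right) = 28 \left(-20\right) \left(- 3 \left(1 - 24\right)\right) = - 560 \left(\left(-3\right) \left(-23\right)\right) = \left(-560\right) 69 = -38640$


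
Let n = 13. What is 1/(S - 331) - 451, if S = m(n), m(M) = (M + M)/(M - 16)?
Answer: -459572/1019 ≈ -451.00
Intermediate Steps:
m(M) = 2*M/(-16 + M) (m(M) = (2*M)/(-16 + M) = 2*M/(-16 + M))
S = -26/3 (S = 2*13/(-16 + 13) = 2*13/(-3) = 2*13*(-1/3) = -26/3 ≈ -8.6667)
1/(S - 331) - 451 = 1/(-26/3 - 331) - 451 = 1/(-1019/3) - 451 = -3/1019 - 451 = -459572/1019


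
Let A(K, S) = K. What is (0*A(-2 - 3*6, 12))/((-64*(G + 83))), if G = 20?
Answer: 0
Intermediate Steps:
(0*A(-2 - 3*6, 12))/((-64*(G + 83))) = (0*(-2 - 3*6))/((-64*(20 + 83))) = (0*(-2 - 18))/((-64*103)) = (0*(-20))/(-6592) = 0*(-1/6592) = 0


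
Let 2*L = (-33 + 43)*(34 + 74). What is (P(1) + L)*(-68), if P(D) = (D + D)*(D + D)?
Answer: -36992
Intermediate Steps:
L = 540 (L = ((-33 + 43)*(34 + 74))/2 = (10*108)/2 = (½)*1080 = 540)
P(D) = 4*D² (P(D) = (2*D)*(2*D) = 4*D²)
(P(1) + L)*(-68) = (4*1² + 540)*(-68) = (4*1 + 540)*(-68) = (4 + 540)*(-68) = 544*(-68) = -36992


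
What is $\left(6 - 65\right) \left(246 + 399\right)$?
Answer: $-38055$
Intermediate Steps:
$\left(6 - 65\right) \left(246 + 399\right) = \left(-59\right) 645 = -38055$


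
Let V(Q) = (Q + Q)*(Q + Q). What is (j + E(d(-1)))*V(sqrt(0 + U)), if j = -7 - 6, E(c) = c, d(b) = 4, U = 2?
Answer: -72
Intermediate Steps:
V(Q) = 4*Q**2 (V(Q) = (2*Q)*(2*Q) = 4*Q**2)
j = -13
(j + E(d(-1)))*V(sqrt(0 + U)) = (-13 + 4)*(4*(sqrt(0 + 2))**2) = -36*(sqrt(2))**2 = -36*2 = -9*8 = -72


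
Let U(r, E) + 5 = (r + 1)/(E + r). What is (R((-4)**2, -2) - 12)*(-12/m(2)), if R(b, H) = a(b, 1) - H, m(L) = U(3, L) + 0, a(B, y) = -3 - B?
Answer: -580/7 ≈ -82.857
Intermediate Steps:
U(r, E) = -5 + (1 + r)/(E + r) (U(r, E) = -5 + (r + 1)/(E + r) = -5 + (1 + r)/(E + r))
m(L) = (-11 - 5*L)/(3 + L) (m(L) = (1 - 5*L - 4*3)/(L + 3) + 0 = (1 - 5*L - 12)/(3 + L) + 0 = (-11 - 5*L)/(3 + L) + 0 = (-11 - 5*L)/(3 + L))
R(b, H) = -3 - H - b (R(b, H) = (-3 - b) - H = -3 - H - b)
(R((-4)**2, -2) - 12)*(-12/m(2)) = ((-3 - 1*(-2) - 1*(-4)**2) - 12)*(-12*(3 + 2)/(-11 - 5*2)) = ((-3 + 2 - 1*16) - 12)*(-12*5/(-11 - 10)) = ((-3 + 2 - 16) - 12)*(-12/((1/5)*(-21))) = (-17 - 12)*(-12/(-21/5)) = -(-348)*(-5)/21 = -29*20/7 = -580/7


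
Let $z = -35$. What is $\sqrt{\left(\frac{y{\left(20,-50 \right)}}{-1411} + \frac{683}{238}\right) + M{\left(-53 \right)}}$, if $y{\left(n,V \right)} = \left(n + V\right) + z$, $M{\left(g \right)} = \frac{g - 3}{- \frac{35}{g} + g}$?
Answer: $\frac{3 \sqrt{332453206499078}}{27398798} \approx 1.9964$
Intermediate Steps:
$M{\left(g \right)} = \frac{-3 + g}{g - \frac{35}{g}}$
$y{\left(n,V \right)} = -35 + V + n$ ($y{\left(n,V \right)} = \left(n + V\right) - 35 = \left(V + n\right) - 35 = -35 + V + n$)
$\sqrt{\left(\frac{y{\left(20,-50 \right)}}{-1411} + \frac{683}{238}\right) + M{\left(-53 \right)}} = \sqrt{\left(\frac{-35 - 50 + 20}{-1411} + \frac{683}{238}\right) - \frac{53 \left(-3 - 53\right)}{-35 + \left(-53\right)^{2}}} = \sqrt{\left(\left(-65\right) \left(- \frac{1}{1411}\right) + 683 \cdot \frac{1}{238}\right) - 53 \frac{1}{-35 + 2809} \left(-56\right)} = \sqrt{\left(\frac{65}{1411} + \frac{683}{238}\right) - 53 \cdot \frac{1}{2774} \left(-56\right)} = \sqrt{\frac{57599}{19754} - \frac{53}{2774} \left(-56\right)} = \sqrt{\frac{57599}{19754} + \frac{1484}{1387}} = \sqrt{\frac{109204749}{27398798}} = \frac{3 \sqrt{332453206499078}}{27398798}$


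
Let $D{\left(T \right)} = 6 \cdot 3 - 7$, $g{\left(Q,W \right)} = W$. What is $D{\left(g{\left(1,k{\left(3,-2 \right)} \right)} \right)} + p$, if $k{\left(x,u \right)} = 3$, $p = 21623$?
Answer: $21634$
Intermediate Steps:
$D{\left(T \right)} = 11$ ($D{\left(T \right)} = 18 - 7 = 11$)
$D{\left(g{\left(1,k{\left(3,-2 \right)} \right)} \right)} + p = 11 + 21623 = 21634$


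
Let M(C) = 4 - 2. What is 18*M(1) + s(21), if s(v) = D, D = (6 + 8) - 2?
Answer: 48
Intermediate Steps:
M(C) = 2
D = 12 (D = 14 - 2 = 12)
s(v) = 12
18*M(1) + s(21) = 18*2 + 12 = 36 + 12 = 48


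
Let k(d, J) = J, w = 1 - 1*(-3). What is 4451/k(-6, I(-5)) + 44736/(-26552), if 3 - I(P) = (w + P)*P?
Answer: -14784053/6638 ≈ -2227.2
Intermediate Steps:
w = 4 (w = 1 + 3 = 4)
I(P) = 3 - P*(4 + P) (I(P) = 3 - (4 + P)*P = 3 - P*(4 + P))
4451/k(-6, I(-5)) + 44736/(-26552) = 4451/(3 - 1*(-5)² - 4*(-5)) + 44736/(-26552) = 4451/(3 - 1*25 + 20) + 44736*(-1/26552) = 4451/(3 - 25 + 20) - 5592/3319 = 4451/(-2) - 5592/3319 = 4451*(-½) - 5592/3319 = -4451/2 - 5592/3319 = -14784053/6638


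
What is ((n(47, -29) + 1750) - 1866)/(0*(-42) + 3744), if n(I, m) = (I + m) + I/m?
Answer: -321/12064 ≈ -0.026608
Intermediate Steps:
n(I, m) = I + m + I/m
((n(47, -29) + 1750) - 1866)/(0*(-42) + 3744) = (((47 - 29 + 47/(-29)) + 1750) - 1866)/(0*(-42) + 3744) = (((47 - 29 + 47*(-1/29)) + 1750) - 1866)/(0 + 3744) = (((47 - 29 - 47/29) + 1750) - 1866)/3744 = ((475/29 + 1750) - 1866)*(1/3744) = (51225/29 - 1866)*(1/3744) = -2889/29*1/3744 = -321/12064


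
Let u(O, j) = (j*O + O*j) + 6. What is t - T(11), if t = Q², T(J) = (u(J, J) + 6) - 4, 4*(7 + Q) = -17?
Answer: -1975/16 ≈ -123.44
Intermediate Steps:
u(O, j) = 6 + 2*O*j (u(O, j) = (O*j + O*j) + 6 = 2*O*j + 6 = 6 + 2*O*j)
Q = -45/4 (Q = -7 + (¼)*(-17) = -7 - 17/4 = -45/4 ≈ -11.250)
T(J) = 8 + 2*J² (T(J) = ((6 + 2*J*J) + 6) - 4 = ((6 + 2*J²) + 6) - 4 = (12 + 2*J²) - 4 = 8 + 2*J²)
t = 2025/16 (t = (-45/4)² = 2025/16 ≈ 126.56)
t - T(11) = 2025/16 - (8 + 2*11²) = 2025/16 - (8 + 2*121) = 2025/16 - (8 + 242) = 2025/16 - 1*250 = 2025/16 - 250 = -1975/16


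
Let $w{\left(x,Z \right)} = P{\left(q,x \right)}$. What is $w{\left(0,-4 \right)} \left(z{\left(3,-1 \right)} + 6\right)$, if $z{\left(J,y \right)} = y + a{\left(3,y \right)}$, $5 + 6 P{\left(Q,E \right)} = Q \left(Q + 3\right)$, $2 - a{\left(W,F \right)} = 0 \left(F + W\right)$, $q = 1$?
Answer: $- \frac{7}{6} \approx -1.1667$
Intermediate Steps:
$a{\left(W,F \right)} = 2$ ($a{\left(W,F \right)} = 2 - 0 \left(F + W\right) = 2 - 0 = 2 + 0 = 2$)
$P{\left(Q,E \right)} = - \frac{5}{6} + \frac{Q \left(3 + Q\right)}{6}$ ($P{\left(Q,E \right)} = - \frac{5}{6} + \frac{Q \left(Q + 3\right)}{6} = - \frac{5}{6} + \frac{Q \left(3 + Q\right)}{6}$)
$z{\left(J,y \right)} = 2 + y$ ($z{\left(J,y \right)} = y + 2 = 2 + y$)
$w{\left(x,Z \right)} = - \frac{1}{6}$ ($w{\left(x,Z \right)} = - \frac{5}{6} + \frac{1}{2} \cdot 1 + \frac{1^{2}}{6} = - \frac{5}{6} + \frac{1}{2} + \frac{1}{6} \cdot 1 = - \frac{5}{6} + \frac{1}{2} + \frac{1}{6} = - \frac{1}{6}$)
$w{\left(0,-4 \right)} \left(z{\left(3,-1 \right)} + 6\right) = - \frac{\left(2 - 1\right) + 6}{6} = - \frac{1 + 6}{6} = \left(- \frac{1}{6}\right) 7 = - \frac{7}{6}$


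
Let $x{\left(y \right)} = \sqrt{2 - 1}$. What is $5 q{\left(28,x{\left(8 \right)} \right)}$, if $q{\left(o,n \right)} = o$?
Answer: $140$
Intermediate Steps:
$x{\left(y \right)} = 1$ ($x{\left(y \right)} = \sqrt{1} = 1$)
$5 q{\left(28,x{\left(8 \right)} \right)} = 5 \cdot 28 = 140$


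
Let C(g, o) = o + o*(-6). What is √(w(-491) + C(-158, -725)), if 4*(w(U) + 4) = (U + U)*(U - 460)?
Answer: 3*√105374/2 ≈ 486.92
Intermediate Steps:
C(g, o) = -5*o (C(g, o) = o - 6*o = -5*o)
w(U) = -4 + U*(-460 + U)/2 (w(U) = -4 + ((U + U)*(U - 460))/4 = -4 + ((2*U)*(-460 + U))/4 = -4 + (2*U*(-460 + U))/4 = -4 + U*(-460 + U)/2)
√(w(-491) + C(-158, -725)) = √((-4 + (½)*(-491)² - 230*(-491)) - 5*(-725)) = √((-4 + (½)*241081 + 112930) + 3625) = √((-4 + 241081/2 + 112930) + 3625) = √(466933/2 + 3625) = √(474183/2) = 3*√105374/2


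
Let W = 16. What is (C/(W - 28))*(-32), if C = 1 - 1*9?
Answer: -64/3 ≈ -21.333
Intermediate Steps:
C = -8 (C = 1 - 9 = -8)
(C/(W - 28))*(-32) = (-8/(16 - 28))*(-32) = (-8/(-12))*(-32) = -1/12*(-8)*(-32) = (⅔)*(-32) = -64/3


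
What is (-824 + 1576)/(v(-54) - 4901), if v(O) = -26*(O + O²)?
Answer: -752/79313 ≈ -0.0094814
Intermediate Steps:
v(O) = -26*O - 26*O²
(-824 + 1576)/(v(-54) - 4901) = (-824 + 1576)/(-26*(-54)*(1 - 54) - 4901) = 752/(-26*(-54)*(-53) - 4901) = 752/(-74412 - 4901) = 752/(-79313) = 752*(-1/79313) = -752/79313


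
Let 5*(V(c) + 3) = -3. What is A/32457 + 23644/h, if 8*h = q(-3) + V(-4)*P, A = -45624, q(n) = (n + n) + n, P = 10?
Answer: -2047119848/486855 ≈ -4204.8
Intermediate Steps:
V(c) = -18/5 (V(c) = -3 + (1/5)*(-3) = -3 - 3/5 = -18/5)
q(n) = 3*n (q(n) = 2*n + n = 3*n)
h = -45/8 (h = (3*(-3) - 18/5*10)/8 = (-9 - 36)/8 = (1/8)*(-45) = -45/8 ≈ -5.6250)
A/32457 + 23644/h = -45624/32457 + 23644/(-45/8) = -45624*1/32457 + 23644*(-8/45) = -15208/10819 - 189152/45 = -2047119848/486855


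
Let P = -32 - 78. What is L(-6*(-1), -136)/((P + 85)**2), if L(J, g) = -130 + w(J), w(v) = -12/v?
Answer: -132/625 ≈ -0.21120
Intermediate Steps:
L(J, g) = -130 - 12/J
P = -110
L(-6*(-1), -136)/((P + 85)**2) = (-130 - 12/((-6*(-1))))/((-110 + 85)**2) = (-130 - 12/6)/((-25)**2) = (-130 - 12*1/6)/625 = (-130 - 2)*(1/625) = -132*1/625 = -132/625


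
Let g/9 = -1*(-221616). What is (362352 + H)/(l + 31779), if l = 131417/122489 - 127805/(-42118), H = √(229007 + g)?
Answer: 623123653734368/54656262341903 + 5158991702*√2223551/163968787025709 ≈ 11.448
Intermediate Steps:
g = 1994544 (g = 9*(-1*(-221616)) = 9*221616 = 1994544)
H = √2223551 (H = √(229007 + 1994544) = √2223551 ≈ 1491.2)
l = 21189727851/5158991702 (l = 131417*(1/122489) - 127805*(-1/42118) = 131417/122489 + 127805/42118 = 21189727851/5158991702 ≈ 4.1073)
(362352 + H)/(l + 31779) = (362352 + √2223551)/(21189727851/5158991702 + 31779) = (362352 + √2223551)/(163968787025709/5158991702) = (362352 + √2223551)*(5158991702/163968787025709) = 623123653734368/54656262341903 + 5158991702*√2223551/163968787025709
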